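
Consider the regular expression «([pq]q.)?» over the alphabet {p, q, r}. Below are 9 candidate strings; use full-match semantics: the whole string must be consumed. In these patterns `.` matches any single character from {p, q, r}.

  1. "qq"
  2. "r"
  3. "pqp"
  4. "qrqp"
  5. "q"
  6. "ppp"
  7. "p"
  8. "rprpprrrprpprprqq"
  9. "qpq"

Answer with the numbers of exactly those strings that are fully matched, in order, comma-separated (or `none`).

1. "qq" → no match
2. "r" → no match
3. "pqp" → match
4. "qrqp" → no match
5. "q" → no match
6. "ppp" → no match
7. "p" → no match
8 → no match
9. "qpq" → no match

3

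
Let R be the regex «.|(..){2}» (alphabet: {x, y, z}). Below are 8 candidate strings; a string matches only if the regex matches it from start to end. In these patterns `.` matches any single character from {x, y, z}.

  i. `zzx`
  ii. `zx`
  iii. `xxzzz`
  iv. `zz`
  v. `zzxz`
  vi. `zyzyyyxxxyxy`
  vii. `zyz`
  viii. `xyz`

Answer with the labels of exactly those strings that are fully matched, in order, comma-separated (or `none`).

v

i → no match
ii → no match
iii → no match
iv → no match
v → match
vi → no match
vii → no match
viii → no match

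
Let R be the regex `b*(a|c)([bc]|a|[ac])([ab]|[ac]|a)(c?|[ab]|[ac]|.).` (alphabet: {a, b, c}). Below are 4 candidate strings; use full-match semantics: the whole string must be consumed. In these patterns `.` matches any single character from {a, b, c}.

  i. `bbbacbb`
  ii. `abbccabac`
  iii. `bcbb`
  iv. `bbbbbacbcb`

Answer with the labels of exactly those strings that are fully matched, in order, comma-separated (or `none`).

i → match
ii → no match
iii → no match
iv → match

i, iv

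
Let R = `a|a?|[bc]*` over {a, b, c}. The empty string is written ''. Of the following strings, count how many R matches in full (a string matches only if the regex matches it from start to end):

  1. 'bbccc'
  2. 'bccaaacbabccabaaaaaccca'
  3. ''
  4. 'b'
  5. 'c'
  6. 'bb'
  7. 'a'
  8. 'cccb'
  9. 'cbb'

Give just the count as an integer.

1 → match
2 → no match
3 → match
4 → match
5 → match
6 → match
7 → match
8 → match
9 → match
Total matched: 8

8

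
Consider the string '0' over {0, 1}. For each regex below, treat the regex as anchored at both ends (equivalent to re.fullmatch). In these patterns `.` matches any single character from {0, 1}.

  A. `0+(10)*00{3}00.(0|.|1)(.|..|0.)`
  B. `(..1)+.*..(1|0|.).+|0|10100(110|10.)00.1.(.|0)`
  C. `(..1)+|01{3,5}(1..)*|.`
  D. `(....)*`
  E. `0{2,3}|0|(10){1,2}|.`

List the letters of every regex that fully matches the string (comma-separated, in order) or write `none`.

B, C, E

A → no match
B → match
C → match
D → no match
E → match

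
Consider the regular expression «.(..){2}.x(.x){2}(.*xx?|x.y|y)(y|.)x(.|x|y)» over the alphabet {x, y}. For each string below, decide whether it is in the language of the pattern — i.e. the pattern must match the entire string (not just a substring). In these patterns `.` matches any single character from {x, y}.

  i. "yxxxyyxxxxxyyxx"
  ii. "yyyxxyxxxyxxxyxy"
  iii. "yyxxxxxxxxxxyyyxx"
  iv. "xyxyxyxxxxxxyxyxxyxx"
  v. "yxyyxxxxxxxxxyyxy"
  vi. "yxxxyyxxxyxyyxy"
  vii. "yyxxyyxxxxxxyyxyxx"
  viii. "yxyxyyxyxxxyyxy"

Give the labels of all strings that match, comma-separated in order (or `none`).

i, ii, iii, iv, v, vi, vii, viii

i → match
ii → match
iii → match
iv → match
v → match
vi → match
vii → match
viii → match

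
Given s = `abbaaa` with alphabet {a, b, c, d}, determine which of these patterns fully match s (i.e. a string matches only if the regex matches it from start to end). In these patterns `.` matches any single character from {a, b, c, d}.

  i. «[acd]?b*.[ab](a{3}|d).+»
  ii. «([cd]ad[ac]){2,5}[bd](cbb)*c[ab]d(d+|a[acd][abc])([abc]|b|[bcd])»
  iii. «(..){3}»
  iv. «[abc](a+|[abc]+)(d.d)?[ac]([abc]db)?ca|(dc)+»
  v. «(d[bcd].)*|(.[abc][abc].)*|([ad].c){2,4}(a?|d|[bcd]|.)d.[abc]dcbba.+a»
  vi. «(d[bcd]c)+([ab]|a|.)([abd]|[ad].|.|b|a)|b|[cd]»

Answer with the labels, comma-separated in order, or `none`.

iii

i → no match
ii → no match
iii → match
iv → no match
v → no match
vi → no match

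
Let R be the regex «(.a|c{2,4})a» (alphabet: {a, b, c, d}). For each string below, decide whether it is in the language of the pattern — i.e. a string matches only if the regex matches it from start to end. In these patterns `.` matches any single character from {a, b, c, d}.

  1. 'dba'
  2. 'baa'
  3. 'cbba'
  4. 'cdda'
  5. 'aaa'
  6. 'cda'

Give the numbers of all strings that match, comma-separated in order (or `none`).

1 → no match
2 → match
3 → no match
4 → no match
5 → match
6 → no match

2, 5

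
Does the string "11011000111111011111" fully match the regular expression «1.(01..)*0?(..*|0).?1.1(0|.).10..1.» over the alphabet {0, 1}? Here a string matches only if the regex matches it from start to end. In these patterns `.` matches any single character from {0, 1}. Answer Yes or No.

No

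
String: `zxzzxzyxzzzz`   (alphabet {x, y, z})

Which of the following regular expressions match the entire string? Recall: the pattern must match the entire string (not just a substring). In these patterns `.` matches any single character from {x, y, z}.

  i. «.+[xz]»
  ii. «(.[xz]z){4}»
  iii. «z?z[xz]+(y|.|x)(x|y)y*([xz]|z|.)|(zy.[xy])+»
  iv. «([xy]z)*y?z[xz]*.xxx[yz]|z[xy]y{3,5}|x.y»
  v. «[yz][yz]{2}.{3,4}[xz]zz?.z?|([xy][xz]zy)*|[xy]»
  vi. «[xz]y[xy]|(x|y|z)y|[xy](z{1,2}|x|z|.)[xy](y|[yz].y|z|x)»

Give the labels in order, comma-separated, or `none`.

i, ii

i → match
ii → match
iii → no match
iv → no match
v → no match
vi → no match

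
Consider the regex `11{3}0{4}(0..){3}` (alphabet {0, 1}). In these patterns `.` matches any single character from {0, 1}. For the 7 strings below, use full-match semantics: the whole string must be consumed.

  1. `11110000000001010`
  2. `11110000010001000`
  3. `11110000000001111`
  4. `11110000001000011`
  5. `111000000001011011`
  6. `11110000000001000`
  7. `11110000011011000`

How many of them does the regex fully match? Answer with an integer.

5

1 → match
2 → match
3 → no match
4 → match
5 → no match
6 → match
7 → match
Total matched: 5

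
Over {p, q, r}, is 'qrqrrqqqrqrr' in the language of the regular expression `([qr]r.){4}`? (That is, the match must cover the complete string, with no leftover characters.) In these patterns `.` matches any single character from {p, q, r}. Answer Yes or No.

No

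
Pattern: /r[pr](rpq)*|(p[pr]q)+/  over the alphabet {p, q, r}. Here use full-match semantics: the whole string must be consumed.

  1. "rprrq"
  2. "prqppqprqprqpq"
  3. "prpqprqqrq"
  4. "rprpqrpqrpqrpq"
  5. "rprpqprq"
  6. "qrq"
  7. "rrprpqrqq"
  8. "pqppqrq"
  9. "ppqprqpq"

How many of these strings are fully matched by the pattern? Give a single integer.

1 → no match
2 → no match
3 → no match
4 → match
5 → no match
6 → no match
7 → no match
8 → no match
9 → no match
Total matched: 1

1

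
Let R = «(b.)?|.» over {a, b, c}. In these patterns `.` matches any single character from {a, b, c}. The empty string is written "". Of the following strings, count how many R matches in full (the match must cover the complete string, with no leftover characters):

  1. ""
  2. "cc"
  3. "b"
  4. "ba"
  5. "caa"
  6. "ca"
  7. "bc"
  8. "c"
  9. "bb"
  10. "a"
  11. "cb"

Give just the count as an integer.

7

1 → match
2 → no match
3 → match
4 → match
5 → no match
6 → no match
7 → match
8 → match
9 → match
10 → match
11 → no match
Total matched: 7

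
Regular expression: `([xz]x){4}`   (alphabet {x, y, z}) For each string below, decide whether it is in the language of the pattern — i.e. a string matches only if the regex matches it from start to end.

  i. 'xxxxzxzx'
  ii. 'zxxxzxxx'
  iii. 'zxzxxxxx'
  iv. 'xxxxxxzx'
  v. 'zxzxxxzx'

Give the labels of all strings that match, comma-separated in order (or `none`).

i, ii, iii, iv, v

i → match
ii → match
iii → match
iv → match
v → match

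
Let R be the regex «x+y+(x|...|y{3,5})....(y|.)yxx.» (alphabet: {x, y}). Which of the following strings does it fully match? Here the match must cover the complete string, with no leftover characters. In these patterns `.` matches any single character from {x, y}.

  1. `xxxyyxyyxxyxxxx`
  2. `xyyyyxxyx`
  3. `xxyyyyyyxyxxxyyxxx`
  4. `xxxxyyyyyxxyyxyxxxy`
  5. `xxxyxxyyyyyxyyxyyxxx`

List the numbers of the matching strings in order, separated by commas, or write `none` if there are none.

3

1 → no match
2 → no match
3 → match
4 → no match
5 → no match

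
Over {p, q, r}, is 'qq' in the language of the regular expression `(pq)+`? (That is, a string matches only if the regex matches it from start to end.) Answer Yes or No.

Every match must start with 'pq', but 'qq' does not.

No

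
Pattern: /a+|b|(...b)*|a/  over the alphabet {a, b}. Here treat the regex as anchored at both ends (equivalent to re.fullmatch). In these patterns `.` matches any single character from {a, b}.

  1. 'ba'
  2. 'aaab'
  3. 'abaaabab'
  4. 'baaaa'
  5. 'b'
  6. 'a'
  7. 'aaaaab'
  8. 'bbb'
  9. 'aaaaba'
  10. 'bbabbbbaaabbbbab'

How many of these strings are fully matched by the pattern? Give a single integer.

3

1 → no match
2 → match
3 → no match
4 → no match
5 → match
6 → match
7 → no match
8 → no match
9 → no match
10 → no match
Total matched: 3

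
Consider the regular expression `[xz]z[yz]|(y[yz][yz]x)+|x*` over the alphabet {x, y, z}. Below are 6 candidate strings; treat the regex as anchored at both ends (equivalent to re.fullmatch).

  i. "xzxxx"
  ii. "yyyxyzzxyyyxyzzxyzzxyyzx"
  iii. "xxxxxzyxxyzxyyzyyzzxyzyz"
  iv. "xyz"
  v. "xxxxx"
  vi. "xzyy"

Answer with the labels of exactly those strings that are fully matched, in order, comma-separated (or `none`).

i → no match
ii → match
iii → no match
iv → no match
v → match
vi → no match

ii, v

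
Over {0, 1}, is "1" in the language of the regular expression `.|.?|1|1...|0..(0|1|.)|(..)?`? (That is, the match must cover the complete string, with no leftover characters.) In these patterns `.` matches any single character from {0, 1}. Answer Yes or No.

Yes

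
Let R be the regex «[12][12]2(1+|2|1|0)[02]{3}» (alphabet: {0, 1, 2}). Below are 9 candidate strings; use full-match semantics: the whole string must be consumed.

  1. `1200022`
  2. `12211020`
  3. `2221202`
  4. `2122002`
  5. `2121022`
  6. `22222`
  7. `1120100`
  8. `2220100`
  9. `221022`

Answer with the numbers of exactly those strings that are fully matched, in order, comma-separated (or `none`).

1 → no match
2 → match
3 → match
4 → match
5 → match
6 → no match
7 → no match
8 → no match
9 → no match

2, 3, 4, 5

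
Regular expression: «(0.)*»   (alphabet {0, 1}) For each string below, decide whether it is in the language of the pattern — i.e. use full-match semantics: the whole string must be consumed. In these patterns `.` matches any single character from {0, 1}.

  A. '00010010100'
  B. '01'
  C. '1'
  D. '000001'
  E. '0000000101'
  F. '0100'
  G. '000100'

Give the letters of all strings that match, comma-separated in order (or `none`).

A → no match
B → match
C → no match
D → match
E → match
F → match
G → match

B, D, E, F, G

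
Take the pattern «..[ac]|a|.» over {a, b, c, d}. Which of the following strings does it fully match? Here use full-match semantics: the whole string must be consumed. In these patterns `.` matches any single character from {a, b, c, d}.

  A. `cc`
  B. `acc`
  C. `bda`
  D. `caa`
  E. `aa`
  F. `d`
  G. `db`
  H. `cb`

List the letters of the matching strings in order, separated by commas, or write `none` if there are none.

B, C, D, F

A → no match
B → match
C → match
D → match
E → no match
F → match
G → no match
H → no match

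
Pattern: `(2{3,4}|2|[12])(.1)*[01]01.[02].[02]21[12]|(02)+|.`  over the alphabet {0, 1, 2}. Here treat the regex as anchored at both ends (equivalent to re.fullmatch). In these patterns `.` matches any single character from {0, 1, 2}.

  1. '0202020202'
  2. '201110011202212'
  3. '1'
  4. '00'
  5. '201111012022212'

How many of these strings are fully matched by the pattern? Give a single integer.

4

1. '0202020202' → match
2 → match
3. '1' → match
4. '00' → no match
5 → match
Total matched: 4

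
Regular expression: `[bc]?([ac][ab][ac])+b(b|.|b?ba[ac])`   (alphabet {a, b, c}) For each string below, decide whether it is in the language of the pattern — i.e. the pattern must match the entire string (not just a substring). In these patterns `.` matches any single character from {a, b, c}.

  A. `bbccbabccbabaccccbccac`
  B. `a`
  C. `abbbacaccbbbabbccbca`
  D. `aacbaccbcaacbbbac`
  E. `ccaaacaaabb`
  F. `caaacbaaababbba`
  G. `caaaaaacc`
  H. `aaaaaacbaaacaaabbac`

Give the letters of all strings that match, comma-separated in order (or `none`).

H

A → no match
B. `a` → no match
C → no match
D → no match
E. `ccaaacaaabb` → no match
F → no match
G. `caaaaaacc` → no match
H → match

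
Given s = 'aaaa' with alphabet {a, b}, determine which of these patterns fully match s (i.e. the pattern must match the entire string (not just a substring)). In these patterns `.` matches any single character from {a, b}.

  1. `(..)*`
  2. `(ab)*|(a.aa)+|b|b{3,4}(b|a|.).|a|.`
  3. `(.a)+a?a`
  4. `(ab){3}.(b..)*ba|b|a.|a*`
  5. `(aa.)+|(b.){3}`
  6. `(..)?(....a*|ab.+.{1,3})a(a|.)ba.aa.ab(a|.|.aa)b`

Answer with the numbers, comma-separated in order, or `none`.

1 → match
2 → match
3 → match
4 → match
5 → no match
6 → no match — must end with 'b'

1, 2, 3, 4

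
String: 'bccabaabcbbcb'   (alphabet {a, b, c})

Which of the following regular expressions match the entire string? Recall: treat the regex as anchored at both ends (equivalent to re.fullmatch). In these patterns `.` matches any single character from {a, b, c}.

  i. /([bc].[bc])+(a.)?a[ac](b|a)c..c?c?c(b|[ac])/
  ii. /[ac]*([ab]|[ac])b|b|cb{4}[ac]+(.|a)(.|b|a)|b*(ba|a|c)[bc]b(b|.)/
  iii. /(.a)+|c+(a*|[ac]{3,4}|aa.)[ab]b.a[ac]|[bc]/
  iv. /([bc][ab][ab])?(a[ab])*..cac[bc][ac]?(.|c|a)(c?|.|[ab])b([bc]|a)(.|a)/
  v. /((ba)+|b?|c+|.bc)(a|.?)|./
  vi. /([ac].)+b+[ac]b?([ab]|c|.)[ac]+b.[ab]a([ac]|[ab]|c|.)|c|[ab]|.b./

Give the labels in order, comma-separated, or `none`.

i → match
ii → no match
iii → no match
iv → no match
v → no match
vi → no match

i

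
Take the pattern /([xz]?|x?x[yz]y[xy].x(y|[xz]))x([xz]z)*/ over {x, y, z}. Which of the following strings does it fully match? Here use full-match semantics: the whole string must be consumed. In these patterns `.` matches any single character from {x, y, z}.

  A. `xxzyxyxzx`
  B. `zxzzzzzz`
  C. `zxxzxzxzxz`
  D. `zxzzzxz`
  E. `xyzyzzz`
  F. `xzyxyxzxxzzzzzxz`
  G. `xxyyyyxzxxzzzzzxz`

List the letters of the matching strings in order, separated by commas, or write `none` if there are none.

A → match
B → match
C → match
D → no match
E → no match
F → match
G → match

A, B, C, F, G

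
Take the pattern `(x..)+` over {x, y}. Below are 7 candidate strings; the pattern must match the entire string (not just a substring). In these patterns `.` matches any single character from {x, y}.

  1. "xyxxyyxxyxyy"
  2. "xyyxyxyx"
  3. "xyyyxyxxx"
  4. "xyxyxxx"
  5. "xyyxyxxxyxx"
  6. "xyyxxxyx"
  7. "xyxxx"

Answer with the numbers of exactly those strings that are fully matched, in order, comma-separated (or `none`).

1 → match
2 → no match
3 → no match
4 → no match
5 → no match
6 → no match
7 → no match

1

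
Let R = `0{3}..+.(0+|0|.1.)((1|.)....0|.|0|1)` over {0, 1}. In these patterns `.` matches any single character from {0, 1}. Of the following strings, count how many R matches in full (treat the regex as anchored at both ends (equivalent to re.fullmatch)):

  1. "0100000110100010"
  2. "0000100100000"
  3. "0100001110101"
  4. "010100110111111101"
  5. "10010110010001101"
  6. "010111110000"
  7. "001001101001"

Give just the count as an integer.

1 → no match
2 → match
3 → no match
4 → no match
5 → no match — must start with "0"
6. "010111110000" → no match
7. "001001101001" → no match
Total matched: 1

1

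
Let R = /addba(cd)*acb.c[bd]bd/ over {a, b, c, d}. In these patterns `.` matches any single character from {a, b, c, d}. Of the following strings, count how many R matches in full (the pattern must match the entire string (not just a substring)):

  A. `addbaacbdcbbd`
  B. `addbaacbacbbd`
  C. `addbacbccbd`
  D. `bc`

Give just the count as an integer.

A → match
B → match
C → no match
D → no match — must start with `addba`
Total matched: 2

2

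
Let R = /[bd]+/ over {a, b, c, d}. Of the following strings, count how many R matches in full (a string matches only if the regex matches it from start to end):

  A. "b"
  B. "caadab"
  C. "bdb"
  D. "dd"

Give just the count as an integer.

A → match
B → no match
C → match
D → match
Total matched: 3

3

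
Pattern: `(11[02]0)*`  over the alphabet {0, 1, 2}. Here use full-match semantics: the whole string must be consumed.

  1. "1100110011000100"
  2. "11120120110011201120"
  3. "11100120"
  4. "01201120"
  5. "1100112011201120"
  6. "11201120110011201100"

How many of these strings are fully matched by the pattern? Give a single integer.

1 → no match
2 → no match
3 → no match
4 → no match
5 → match
6 → match
Total matched: 2

2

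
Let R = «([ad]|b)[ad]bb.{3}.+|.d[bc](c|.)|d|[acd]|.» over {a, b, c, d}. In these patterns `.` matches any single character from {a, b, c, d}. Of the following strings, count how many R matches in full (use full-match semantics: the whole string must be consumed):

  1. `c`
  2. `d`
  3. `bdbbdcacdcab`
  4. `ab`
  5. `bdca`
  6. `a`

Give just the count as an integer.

5

1. `c` → match
2. `d` → match
3. `bdbbdcacdcab` → match
4. `ab` → no match
5. `bdca` → match
6. `a` → match
Total matched: 5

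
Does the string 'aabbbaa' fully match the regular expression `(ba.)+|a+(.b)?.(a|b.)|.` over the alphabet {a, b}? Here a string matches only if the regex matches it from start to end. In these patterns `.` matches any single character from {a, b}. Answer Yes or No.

No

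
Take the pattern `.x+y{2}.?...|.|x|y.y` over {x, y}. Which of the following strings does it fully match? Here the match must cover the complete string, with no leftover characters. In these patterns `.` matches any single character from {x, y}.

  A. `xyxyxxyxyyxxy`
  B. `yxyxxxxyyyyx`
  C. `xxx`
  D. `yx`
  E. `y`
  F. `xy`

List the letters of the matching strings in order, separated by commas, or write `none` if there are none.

E

A → no match
B. `yxyxxxxyyyyx` → no match
C. `xxx` → no match
D. `yx` → no match
E. `y` → match
F. `xy` → no match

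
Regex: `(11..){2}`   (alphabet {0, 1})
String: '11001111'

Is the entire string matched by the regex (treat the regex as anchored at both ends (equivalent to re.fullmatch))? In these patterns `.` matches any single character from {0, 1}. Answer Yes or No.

Yes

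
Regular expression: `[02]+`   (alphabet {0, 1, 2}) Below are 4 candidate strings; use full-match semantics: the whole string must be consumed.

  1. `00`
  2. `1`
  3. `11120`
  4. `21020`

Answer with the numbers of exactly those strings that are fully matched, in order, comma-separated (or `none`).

1

1 → match
2 → no match
3 → no match
4 → no match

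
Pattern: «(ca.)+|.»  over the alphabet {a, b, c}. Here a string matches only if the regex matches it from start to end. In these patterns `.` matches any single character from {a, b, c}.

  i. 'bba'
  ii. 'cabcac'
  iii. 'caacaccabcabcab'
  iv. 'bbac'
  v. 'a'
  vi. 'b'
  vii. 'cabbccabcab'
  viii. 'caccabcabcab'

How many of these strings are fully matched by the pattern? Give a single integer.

5

i. 'bba' → no match
ii. 'cabcac' → match
iii → match
iv. 'bbac' → no match
v. 'a' → match
vi. 'b' → match
vii. 'cabbccabcab' → no match
viii. 'caccabcabcab' → match
Total matched: 5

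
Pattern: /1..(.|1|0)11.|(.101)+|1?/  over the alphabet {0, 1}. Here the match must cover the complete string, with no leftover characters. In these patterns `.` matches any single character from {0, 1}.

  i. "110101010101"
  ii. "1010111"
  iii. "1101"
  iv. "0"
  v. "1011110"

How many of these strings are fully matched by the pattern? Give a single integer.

4

i. "110101010101" → match
ii. "1010111" → match
iii. "1101" → match
iv. "0" → no match
v. "1011110" → match
Total matched: 4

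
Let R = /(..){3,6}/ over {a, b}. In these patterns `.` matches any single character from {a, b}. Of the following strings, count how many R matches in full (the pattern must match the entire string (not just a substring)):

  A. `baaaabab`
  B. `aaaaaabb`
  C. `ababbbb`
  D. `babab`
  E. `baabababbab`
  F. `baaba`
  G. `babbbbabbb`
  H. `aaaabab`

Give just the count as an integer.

A → match
B → match
C → no match
D → no match
E → no match
F → no match
G → match
H → no match
Total matched: 3

3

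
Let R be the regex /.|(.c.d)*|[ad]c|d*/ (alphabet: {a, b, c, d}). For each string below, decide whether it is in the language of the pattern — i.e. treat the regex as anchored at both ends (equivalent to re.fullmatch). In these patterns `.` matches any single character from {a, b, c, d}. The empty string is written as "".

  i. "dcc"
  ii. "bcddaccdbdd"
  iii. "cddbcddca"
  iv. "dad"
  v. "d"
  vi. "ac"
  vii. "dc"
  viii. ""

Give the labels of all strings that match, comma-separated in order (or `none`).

v, vi, vii, viii

i → no match
ii → no match
iii → no match
iv → no match
v → match
vi → match
vii → match
viii → match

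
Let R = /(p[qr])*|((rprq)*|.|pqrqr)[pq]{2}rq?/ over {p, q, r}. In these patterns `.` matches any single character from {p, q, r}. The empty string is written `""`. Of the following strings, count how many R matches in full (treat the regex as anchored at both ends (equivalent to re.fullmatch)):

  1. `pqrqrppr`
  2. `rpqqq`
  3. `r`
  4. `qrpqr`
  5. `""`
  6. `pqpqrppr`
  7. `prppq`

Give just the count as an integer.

1 → match
2 → no match
3 → no match
4 → no match
5 → match
6 → no match
7 → no match
Total matched: 2

2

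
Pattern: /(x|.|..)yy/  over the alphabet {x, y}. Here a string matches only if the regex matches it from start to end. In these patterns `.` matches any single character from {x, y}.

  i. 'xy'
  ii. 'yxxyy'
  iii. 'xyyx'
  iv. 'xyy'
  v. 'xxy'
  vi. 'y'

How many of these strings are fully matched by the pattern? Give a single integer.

i → no match — must end with 'yy'
ii → no match
iii → no match — must end with 'yy'
iv → match
v → no match — must end with 'yy'
vi → no match — must end with 'yy'
Total matched: 1

1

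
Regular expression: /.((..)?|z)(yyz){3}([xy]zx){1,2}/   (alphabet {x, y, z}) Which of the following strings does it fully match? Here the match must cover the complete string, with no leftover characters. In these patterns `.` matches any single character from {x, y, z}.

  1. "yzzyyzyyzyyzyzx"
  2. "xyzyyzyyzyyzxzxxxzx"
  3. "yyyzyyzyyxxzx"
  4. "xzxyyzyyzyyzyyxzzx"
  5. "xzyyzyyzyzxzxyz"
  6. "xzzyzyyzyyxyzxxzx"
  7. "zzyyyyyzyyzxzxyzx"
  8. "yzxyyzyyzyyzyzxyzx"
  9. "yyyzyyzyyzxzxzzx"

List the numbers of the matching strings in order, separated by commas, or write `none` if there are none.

1, 8

1 → match
2 → no match
3 → no match
4 → no match
5 → no match — must end with "zx"
6 → no match
7 → no match
8 → match
9 → no match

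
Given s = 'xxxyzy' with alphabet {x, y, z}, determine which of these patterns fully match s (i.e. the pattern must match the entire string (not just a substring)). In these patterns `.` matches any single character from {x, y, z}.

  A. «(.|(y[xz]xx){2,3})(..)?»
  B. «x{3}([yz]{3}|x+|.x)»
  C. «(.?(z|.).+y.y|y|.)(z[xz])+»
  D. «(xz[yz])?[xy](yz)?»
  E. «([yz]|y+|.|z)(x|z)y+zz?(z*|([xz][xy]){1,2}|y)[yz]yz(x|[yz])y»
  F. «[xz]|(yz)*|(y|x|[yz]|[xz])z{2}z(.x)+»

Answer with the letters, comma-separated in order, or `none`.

B

A → no match
B → match
C → no match
D → no match
E → no match
F → no match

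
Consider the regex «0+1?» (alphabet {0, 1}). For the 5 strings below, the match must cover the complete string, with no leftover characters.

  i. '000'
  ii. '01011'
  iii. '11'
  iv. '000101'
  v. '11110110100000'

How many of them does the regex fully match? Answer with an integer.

1

i → match
ii → no match
iii → no match — must start with '0'
iv → no match
v → no match — must start with '0'
Total matched: 1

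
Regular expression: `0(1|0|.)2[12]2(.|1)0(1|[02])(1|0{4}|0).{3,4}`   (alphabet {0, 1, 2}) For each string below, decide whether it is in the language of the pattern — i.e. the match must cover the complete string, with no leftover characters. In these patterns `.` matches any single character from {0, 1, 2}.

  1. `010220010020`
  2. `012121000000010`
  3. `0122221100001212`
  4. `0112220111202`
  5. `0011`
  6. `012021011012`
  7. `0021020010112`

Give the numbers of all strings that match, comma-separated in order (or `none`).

2

1 → no match
2 → match
3 → no match
4 → no match
5 → no match
6 → no match
7 → no match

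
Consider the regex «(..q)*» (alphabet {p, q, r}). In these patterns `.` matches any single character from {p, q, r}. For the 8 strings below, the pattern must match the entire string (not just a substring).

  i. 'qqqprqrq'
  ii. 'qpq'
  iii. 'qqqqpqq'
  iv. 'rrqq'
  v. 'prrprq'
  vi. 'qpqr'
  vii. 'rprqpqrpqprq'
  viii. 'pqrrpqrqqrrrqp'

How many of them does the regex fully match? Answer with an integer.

1

i. 'qqqprqrq' → no match
ii. 'qpq' → match
iii. 'qqqqpqq' → no match
iv. 'rrqq' → no match
v. 'prrprq' → no match
vi. 'qpqr' → no match
vii. 'rprqpqrpqprq' → no match
viii → no match
Total matched: 1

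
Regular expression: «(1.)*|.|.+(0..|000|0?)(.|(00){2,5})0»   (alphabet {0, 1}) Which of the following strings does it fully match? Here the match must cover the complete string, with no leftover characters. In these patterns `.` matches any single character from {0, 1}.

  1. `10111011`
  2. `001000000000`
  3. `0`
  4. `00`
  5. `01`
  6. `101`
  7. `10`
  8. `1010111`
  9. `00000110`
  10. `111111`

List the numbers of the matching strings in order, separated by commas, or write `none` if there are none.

1 → match
2 → match
3 → match
4 → no match
5 → no match
6 → no match
7 → match
8 → no match
9 → match
10 → match

1, 2, 3, 7, 9, 10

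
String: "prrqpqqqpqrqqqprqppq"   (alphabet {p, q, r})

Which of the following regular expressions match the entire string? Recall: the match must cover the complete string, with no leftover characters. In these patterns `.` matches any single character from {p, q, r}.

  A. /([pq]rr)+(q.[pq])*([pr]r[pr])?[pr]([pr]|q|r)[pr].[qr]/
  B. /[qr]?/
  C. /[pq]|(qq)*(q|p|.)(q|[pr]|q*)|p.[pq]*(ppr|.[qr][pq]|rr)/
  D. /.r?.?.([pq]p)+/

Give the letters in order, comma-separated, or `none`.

A → match
B → no match
C → no match
D → no match — must end with "p"

A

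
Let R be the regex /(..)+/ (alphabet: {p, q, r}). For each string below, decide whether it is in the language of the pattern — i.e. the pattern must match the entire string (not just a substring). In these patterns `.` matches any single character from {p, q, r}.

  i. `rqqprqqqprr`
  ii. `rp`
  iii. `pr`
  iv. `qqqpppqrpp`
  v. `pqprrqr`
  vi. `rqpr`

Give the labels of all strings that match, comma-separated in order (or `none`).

ii, iii, iv, vi

i → no match
ii → match
iii → match
iv → match
v → no match
vi → match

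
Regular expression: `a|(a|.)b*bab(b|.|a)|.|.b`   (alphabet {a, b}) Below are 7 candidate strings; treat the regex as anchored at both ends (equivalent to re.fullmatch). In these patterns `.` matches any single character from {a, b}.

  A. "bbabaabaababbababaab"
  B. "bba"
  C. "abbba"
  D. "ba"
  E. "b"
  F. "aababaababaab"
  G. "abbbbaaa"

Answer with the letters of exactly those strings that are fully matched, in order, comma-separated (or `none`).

A → no match
B → no match
C → no match
D → no match
E → match
F → no match
G → no match

E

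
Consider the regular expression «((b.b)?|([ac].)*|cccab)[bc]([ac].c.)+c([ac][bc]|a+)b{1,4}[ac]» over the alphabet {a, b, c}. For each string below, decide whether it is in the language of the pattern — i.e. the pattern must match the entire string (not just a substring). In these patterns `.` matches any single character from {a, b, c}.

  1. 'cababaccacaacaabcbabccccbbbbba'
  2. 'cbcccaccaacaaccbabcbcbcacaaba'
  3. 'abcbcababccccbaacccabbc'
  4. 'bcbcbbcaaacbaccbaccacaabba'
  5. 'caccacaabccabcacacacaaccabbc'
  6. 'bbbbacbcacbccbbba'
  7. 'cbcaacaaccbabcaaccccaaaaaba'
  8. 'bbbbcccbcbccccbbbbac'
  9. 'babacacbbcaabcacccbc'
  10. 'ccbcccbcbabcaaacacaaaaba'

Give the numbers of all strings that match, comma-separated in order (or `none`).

7, 10

1 → no match
2 → no match
3 → no match
4 → no match
5 → no match
6 → no match
7 → match
8 → no match
9 → no match
10 → match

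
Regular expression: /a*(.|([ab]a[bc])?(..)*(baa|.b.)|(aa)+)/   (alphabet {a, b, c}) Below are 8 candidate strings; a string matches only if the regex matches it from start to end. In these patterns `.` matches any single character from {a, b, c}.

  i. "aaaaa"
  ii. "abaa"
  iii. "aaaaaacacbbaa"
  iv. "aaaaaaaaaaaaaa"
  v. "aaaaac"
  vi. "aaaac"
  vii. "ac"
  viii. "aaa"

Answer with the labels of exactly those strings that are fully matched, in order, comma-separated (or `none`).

i, ii, iii, iv, v, vi, vii, viii

i → match
ii → match
iii → match
iv → match
v → match
vi → match
vii → match
viii → match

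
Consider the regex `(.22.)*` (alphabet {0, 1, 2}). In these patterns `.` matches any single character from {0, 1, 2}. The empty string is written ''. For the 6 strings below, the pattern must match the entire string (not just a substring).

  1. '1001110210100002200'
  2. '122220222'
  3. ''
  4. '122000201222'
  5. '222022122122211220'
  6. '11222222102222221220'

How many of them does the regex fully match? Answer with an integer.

1

1 → no match
2 → no match
3 → match
4 → no match
5 → no match
6 → no match
Total matched: 1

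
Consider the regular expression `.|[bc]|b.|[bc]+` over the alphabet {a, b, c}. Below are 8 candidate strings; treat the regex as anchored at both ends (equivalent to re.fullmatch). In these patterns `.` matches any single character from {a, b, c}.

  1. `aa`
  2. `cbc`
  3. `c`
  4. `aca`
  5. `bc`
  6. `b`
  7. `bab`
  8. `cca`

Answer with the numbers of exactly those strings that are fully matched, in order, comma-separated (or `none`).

2, 3, 5, 6

1 → no match
2 → match
3 → match
4 → no match
5 → match
6 → match
7 → no match
8 → no match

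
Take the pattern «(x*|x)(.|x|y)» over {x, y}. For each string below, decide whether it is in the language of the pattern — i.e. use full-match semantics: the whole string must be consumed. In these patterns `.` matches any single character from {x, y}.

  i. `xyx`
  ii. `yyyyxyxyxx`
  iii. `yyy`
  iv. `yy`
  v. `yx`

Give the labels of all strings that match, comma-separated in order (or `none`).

none

i. `xyx` → no match
ii. `yyyyxyxyxx` → no match
iii. `yyy` → no match
iv. `yy` → no match
v. `yx` → no match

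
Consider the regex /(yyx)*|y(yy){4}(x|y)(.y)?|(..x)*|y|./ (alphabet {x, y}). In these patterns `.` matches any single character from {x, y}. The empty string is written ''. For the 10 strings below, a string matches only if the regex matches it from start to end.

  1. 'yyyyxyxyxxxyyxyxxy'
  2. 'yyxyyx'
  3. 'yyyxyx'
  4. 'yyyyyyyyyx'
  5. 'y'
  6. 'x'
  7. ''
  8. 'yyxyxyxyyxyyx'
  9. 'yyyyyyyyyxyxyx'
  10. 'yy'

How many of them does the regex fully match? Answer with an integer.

5

1 → no match
2. 'yyxyyx' → match
3. 'yyyxyx' → no match
4. 'yyyyyyyyyx' → match
5. 'y' → match
6. 'x' → match
7. '' → match
8 → no match
9 → no match
10. 'yy' → no match
Total matched: 5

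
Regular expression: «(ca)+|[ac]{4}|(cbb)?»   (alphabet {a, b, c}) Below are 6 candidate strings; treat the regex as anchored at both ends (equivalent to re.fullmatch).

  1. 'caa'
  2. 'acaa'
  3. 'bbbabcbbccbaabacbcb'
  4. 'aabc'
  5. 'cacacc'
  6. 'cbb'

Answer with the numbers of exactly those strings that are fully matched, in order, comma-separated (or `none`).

1 → no match
2 → match
3 → no match
4 → no match
5 → no match
6 → match

2, 6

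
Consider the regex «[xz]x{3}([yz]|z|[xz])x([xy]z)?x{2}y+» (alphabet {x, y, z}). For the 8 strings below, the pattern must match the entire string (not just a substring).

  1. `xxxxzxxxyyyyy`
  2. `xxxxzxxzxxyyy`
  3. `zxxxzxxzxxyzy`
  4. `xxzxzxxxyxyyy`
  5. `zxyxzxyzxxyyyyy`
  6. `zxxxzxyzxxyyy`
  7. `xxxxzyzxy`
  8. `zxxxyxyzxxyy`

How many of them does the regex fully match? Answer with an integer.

4

1 → match
2 → match
3 → no match
4 → no match
5 → no match
6 → match
7. `xxxxzyzxy` → no match
8. `zxxxyxyzxxyy` → match
Total matched: 4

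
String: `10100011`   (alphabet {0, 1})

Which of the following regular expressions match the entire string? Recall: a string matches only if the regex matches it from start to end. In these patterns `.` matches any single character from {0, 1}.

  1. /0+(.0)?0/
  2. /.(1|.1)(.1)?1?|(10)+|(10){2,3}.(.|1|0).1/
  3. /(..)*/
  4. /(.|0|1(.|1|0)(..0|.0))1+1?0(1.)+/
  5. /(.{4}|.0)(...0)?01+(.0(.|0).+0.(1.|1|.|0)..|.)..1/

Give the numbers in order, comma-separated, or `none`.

1 → no match — must start with `0`
2 → match
3 → match
4 → no match
5 → no match

2, 3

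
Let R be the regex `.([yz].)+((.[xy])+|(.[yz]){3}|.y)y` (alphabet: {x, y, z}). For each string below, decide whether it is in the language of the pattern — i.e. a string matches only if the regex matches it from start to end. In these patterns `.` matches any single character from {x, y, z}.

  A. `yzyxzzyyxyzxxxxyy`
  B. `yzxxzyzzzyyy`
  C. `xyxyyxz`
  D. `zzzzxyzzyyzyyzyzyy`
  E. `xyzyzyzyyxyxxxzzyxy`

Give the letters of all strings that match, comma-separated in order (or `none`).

A → no match
B → no match
C → no match — must end with `y`
D → match
E → no match

D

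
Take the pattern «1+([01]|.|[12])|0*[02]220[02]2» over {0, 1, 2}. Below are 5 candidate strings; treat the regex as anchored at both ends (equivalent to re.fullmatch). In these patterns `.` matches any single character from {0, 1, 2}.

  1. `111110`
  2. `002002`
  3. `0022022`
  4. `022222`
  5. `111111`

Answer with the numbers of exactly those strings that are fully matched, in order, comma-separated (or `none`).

1 → match
2 → no match
3 → match
4 → no match
5 → match

1, 3, 5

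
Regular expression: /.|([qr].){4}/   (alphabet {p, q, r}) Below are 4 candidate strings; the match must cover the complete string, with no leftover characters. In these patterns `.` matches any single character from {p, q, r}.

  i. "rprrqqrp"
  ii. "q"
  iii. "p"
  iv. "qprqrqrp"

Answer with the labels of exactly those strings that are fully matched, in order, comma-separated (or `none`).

i → match
ii → match
iii → match
iv → match

i, ii, iii, iv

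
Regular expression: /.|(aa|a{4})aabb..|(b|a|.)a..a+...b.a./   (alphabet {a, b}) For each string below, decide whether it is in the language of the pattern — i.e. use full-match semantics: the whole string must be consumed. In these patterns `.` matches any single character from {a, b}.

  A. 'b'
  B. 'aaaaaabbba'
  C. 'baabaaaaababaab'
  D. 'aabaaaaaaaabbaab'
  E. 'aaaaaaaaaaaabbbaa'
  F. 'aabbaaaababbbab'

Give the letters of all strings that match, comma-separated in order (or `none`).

A, B, C, D, E, F

A → match
B → match
C → match
D → match
E → match
F → match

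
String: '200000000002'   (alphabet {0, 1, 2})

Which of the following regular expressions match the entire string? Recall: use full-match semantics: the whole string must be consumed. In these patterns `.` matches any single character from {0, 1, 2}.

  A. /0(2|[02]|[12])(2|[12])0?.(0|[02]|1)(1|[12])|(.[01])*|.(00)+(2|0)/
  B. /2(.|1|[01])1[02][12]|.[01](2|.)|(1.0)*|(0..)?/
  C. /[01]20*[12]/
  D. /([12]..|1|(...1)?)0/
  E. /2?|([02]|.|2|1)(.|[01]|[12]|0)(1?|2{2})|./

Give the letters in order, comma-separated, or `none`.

A → match
B → no match
C → no match
D → no match — must end with '0'
E → no match

A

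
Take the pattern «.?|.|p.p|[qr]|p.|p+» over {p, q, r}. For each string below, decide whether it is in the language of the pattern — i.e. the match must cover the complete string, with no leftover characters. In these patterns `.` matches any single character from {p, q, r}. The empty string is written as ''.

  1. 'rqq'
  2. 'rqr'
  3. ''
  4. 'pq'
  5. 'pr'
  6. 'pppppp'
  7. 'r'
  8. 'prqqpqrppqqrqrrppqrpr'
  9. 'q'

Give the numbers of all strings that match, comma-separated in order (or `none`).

1 → no match
2 → no match
3 → match
4 → match
5 → match
6 → match
7 → match
8 → no match
9 → match

3, 4, 5, 6, 7, 9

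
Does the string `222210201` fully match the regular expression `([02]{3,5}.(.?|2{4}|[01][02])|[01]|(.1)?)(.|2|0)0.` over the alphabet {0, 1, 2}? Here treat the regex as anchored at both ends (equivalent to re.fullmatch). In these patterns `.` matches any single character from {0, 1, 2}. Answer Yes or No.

Yes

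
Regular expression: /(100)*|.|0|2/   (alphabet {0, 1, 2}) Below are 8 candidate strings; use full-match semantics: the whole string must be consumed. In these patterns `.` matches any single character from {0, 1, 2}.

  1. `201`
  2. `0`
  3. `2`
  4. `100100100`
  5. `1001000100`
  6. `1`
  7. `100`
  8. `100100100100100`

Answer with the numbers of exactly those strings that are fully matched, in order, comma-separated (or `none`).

2, 3, 4, 6, 7, 8

1. `201` → no match
2. `0` → match
3. `2` → match
4. `100100100` → match
5. `1001000100` → no match
6. `1` → match
7. `100` → match
8 → match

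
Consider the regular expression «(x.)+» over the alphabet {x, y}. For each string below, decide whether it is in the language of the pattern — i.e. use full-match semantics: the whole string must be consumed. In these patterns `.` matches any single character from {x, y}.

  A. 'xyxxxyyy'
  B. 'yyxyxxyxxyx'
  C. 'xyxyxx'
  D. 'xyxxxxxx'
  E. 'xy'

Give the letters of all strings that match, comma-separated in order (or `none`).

A. 'xyxxxyyy' → no match
B. 'yyxyxxyxxyx' → no match — must start with 'x'
C. 'xyxyxx' → match
D. 'xyxxxxxx' → match
E. 'xy' → match

C, D, E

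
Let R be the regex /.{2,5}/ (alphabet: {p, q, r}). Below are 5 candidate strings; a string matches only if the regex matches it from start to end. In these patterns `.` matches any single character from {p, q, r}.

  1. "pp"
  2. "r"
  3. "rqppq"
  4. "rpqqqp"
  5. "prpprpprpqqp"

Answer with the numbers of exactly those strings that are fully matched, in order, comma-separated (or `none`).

1, 3

1 → match
2 → no match
3 → match
4 → no match
5 → no match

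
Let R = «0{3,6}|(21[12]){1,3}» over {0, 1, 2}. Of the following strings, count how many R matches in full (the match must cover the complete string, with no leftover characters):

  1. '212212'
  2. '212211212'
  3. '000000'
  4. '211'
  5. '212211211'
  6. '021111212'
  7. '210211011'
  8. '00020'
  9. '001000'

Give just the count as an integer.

5

1 → match
2 → match
3 → match
4 → match
5 → match
6 → no match
7 → no match
8 → no match
9 → no match
Total matched: 5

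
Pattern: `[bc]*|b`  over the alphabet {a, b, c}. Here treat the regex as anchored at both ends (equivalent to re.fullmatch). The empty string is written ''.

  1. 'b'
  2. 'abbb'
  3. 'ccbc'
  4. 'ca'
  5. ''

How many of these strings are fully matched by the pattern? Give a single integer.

1 → match
2 → no match
3 → match
4 → no match
5 → match
Total matched: 3

3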